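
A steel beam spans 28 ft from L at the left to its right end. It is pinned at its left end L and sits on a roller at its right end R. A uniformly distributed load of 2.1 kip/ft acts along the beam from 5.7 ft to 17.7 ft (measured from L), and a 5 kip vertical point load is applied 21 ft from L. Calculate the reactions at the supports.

Resultant of the distributed load: 2.1 × 12 = 25.2 kip at 11.7 ft from L.
ΣM about L: R_y·28 − (2.1·12)·11.7 − 5·21 = 0 → R_y = 399.84/28 = 14.28 kip.
ΣF_y = 0: L_y + 14.28 − 2.1·12 − 5 = 0 → L_y = 15.92 kip.
ΣF_x = 0: no horizontal applied forces, so L_x = 0.

L_x = 0, L_y = 15.92 kip, R_y = 14.28 kip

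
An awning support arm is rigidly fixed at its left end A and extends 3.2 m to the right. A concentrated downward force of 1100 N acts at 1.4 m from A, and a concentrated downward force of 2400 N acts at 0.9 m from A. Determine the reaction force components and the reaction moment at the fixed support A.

ΣF_x = 0: A_x = 0.
ΣF_y = 0: A_y − 1100 − 2400 = 0 → A_y = 3500 N.
ΣM about A: M_A − 1100·1.4 − 2400·0.9 = 0 → M_A = 3700 N·m.

A_x = 0, A_y = 3500 N, M_A = 3700 N·m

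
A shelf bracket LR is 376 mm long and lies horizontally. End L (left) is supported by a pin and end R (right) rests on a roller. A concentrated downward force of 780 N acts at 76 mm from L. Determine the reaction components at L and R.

Taking moments about L: R_y·376 − 780·76 = 0 → R_y = 59280/376 = 157.66 ≈ 157.7 N.
ΣF_y = 0: L_y + 157.66 − 780 = 0 → L_y = 622.3 N.
ΣF_x = 0: no horizontal applied forces, so L_x = 0.

L_x = 0, L_y = 622.3 N, R_y = 157.7 N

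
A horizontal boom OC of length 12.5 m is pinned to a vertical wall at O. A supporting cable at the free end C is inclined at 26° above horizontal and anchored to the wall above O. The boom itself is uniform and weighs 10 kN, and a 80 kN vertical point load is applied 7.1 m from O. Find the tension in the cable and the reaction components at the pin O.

ΣM about O: T·sin26°·12.5 − 10·6.25 − 80·7.1 = 0 → T = 630.5/(12.5·0.438371) = 115.062 ≈ 115.1 kN.
ΣF_x = 0: O_x − T·cos26° = 0 → O_x = 115.062 × 0.898794 = 103.4 kN.
ΣF_y = 0: O_y + T·sin26° − 10 − 80 = 0 → O_y = 90 − 115.062 × 0.438371 = 39.56 kN.

T = 115.1 kN, O_x = 103.4 kN, O_y = 39.56 kN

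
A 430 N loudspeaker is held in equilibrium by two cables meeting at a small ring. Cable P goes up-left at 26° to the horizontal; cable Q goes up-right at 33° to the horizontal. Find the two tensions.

ΣF_x = 0: −T_P·cos26° + T_Q·cos33° = 0 → T_Q = 1.07169·T_P.
ΣF_y = 0: T_P·sin26° + T_Q·sin33° = 430.
Substitute: T_P·(0.438371 + 1.07169·0.544639) = 430 → T_P = 420.721 ≈ 420.7 N.
Then T_Q = 1.07169 × 420.721 = 450.9 N.

T_P = 420.7 N, T_Q = 450.9 N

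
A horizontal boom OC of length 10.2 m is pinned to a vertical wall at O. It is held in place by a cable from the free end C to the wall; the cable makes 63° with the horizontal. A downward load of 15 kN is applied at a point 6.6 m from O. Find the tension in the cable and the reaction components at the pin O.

T = 10.89 kN, O_x = 4.945 kN, O_y = 5.294 kN

ΣM about O: T·sin63°·10.2 − 15·6.6 = 0 → T = 99/(10.2·0.891007) = 10.8932 ≈ 10.89 kN.
ΣF_x = 0: O_x − T·cos63° = 0 → O_x = 10.8932 × 0.45399 = 4.945 kN.
ΣF_y = 0: O_y + T·sin63° − 15 = 0 → O_y = 15 − 10.8932 × 0.891007 = 5.294 kN.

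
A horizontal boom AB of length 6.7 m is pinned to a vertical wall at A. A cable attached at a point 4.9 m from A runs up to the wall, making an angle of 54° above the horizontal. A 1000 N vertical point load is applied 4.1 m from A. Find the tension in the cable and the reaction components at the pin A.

T = 1034 N, A_x = 607.9 N, A_y = 163.3 N

ΣM about A: T·sin54°·4.9 − 1000·4.1 = 0 → T = 4100/(4.9·0.809017) = 1034.26 ≈ 1034 N.
ΣF_x = 0: A_x − T·cos54° = 0 → A_x = 1034.26 × 0.587785 = 607.9 N.
ΣF_y = 0: A_y + T·sin54° − 1000 = 0 → A_y = 1000 − 1034.26 × 0.809017 = 163.3 N.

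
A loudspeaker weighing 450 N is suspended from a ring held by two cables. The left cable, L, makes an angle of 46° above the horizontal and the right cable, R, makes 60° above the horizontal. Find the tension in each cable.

ΣF_x = 0: −T_L·cos46° + T_R·cos60° = 0 → T_R = 1.38932·T_L.
ΣF_y = 0: T_L·sin46° + T_R·sin60° = 450.
Substitute: T_L·(0.71934 + 1.38932·0.866025) = 450 → T_L = 234.067 ≈ 234.1 N.
Then T_R = 1.38932 × 234.067 = 325.2 N.

T_L = 234.1 N, T_R = 325.2 N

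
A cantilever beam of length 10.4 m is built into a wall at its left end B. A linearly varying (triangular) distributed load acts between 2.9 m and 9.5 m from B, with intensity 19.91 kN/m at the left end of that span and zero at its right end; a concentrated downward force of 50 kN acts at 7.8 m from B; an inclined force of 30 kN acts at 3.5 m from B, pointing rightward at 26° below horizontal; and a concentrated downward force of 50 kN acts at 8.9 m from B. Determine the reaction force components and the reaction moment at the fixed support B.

B_x = -26.96 kN, B_y = 178.9 kN, M_B = 1216 kN·m

Resultant of the triangular load: ½ × 19.91 × 6.6 = 65.703 kN, acting at 5.1 m from B (one-third of the span from the peak).
ΣF_x = 0: B_x + 30·cos26° = 0 → B_x = -26.96 kN.
ΣF_y = 0: B_y − ½·19.91·6.6 − 50 − 30·sin26° − 50 = 0 → B_y = 178.9 kN.
ΣM about B: M_B − (½·19.91·6.6)·5.1 − 50·7.8 − 30·sin26°·3.5 − 50·8.9 = 0 → M_B = 1216 kN·m.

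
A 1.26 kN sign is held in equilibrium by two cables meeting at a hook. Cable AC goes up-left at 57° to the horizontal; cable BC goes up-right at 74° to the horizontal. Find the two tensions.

T_AC = 0.4602 kN, T_BC = 0.9093 kN

ΣF_x = 0: −T_AC·cos57° + T_BC·cos74° = 0 → T_BC = 1.97593·T_AC.
ΣF_y = 0: T_AC·sin57° + T_BC·sin74° = 1.26.
Substitute: T_AC·(0.838671 + 1.97593·0.961262) = 1.26 → T_AC = 0.46018 ≈ 0.4602 kN.
Then T_BC = 1.97593 × 0.46018 = 0.9093 kN.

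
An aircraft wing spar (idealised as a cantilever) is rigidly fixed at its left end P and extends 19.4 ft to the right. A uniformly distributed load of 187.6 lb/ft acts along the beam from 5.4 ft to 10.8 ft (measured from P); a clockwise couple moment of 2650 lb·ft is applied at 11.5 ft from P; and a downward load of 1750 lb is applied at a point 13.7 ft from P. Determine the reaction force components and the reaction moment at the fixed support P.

P_x = 0, P_y = 2763 lb, M_P = 34830 lb·ft

Resultant of the distributed load: 187.6 × 5.4 = 1013.04 lb at 8.1 ft from P.
ΣF_x = 0: P_x = 0.
ΣF_y = 0: P_y − 187.6·5.4 − 1750 = 0 → P_y = 2763 lb.
ΣM about P: M_P − (187.6·5.4)·8.1 − 2650 − 1750·13.7 = 0 → M_P = 34830 lb·ft.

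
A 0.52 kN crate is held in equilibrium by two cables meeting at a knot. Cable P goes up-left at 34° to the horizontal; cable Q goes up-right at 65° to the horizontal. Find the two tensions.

T_P = 0.2225 kN, T_Q = 0.4365 kN

ΣF_x = 0: −T_P·cos34° + T_Q·cos65° = 0 → T_Q = 1.96167·T_P.
ΣF_y = 0: T_P·sin34° + T_Q·sin65° = 0.52.
Substitute: T_P·(0.559193 + 1.96167·0.906308) = 0.52 → T_P = 0.222501 ≈ 0.2225 kN.
Then T_Q = 1.96167 × 0.222501 = 0.4365 kN.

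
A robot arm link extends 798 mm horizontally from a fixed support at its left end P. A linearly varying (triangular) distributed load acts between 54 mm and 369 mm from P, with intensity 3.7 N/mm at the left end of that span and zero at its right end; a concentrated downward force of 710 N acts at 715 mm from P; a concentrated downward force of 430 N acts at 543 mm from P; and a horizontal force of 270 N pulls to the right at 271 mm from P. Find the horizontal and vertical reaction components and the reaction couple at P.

P_x = -270.0 N, P_y = 1723 N, M_P = 833800 N·mm

Resultant of the triangular load: ½ × 3.7 × 315 = 582.75 N, acting at 159 mm from P (one-third of the span from the peak).
ΣF_x = 0: P_x + 270 = 0 → P_x = -270.0 N.
ΣF_y = 0: P_y − ½·3.7·315 − 710 − 430 = 0 → P_y = 1723 N.
ΣM about P: M_P − (½·3.7·315)·159 − 710·715 − 430·543 = 0 → M_P = 833800 N·mm.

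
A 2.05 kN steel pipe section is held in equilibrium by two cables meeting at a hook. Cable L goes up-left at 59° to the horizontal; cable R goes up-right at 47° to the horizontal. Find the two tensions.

T_L = 1.454 kN, T_R = 1.098 kN

ΣF_x = 0: −T_L·cos59° + T_R·cos47° = 0 → T_R = 0.75519·T_L.
ΣF_y = 0: T_L·sin59° + T_R·sin47° = 2.05.
Substitute: T_L·(0.857167 + 0.75519·0.731354) = 2.05 → T_L = 1.45444 ≈ 1.454 kN.
Then T_R = 0.75519 × 1.45444 = 1.098 kN.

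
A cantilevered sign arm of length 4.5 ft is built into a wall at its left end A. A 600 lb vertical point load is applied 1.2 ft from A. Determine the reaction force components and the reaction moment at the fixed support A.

A_x = 0, A_y = 600.0 lb, M_A = 720.0 lb·ft

ΣF_x = 0: A_x = 0.
ΣF_y = 0: A_y − 600 = 0 → A_y = 600.0 lb.
ΣM about A: M_A − 600·1.2 = 0 → M_A = 720.0 lb·ft.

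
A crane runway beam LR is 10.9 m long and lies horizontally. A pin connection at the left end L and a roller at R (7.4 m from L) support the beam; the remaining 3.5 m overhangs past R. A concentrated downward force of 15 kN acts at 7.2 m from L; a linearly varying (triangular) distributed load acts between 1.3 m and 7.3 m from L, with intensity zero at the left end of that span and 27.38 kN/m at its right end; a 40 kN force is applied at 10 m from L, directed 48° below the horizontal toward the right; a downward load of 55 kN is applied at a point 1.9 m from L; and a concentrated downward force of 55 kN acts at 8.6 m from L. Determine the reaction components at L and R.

L_x = -26.77 kN, L_y = 45.23 kN, R_y = 191.6 kN

Resultant of the triangular load: ½ × 27.38 × 6 = 82.14 kN, acting at 5.3 m from L (one-third of the span from the peak).
Moments about L: R_y·7.4 − 15·7.2 − (½·27.38·6)·5.3 − 40·sin48°·10 − 55·1.9 − 55·8.6 = 0 → R_y = 1418.1/7.4 = 191.635 ≈ 191.6 kN.
ΣF_y = 0: L_y + 191.635 − 15 − ½·27.38·6 − 40·sin48° − 55 − 55 = 0 → L_y = 45.23 kN.
ΣF_x = 0: L_x + 40·cos48° = 0 → L_x = -26.77 kN.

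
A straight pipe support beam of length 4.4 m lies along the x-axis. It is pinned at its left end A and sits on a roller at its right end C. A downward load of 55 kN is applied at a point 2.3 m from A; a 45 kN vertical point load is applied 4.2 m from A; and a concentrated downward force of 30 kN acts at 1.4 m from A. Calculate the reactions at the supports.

ΣM about A: C_y·4.4 − 55·2.3 − 45·4.2 − 30·1.4 = 0 → C_y = 357.5/4.4 = 81.25 kN.
ΣF_y = 0: A_y + 81.25 − 55 − 45 − 30 = 0 → A_y = 48.75 kN.
ΣF_x = 0: no horizontal applied forces, so A_x = 0.

A_x = 0, A_y = 48.75 kN, C_y = 81.25 kN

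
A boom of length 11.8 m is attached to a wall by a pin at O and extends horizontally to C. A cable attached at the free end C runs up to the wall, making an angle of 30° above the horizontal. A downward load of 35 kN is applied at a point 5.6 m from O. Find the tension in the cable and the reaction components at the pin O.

T = 33.22 kN, O_x = 28.77 kN, O_y = 18.39 kN

ΣM about O: T·sin30°·11.8 − 35·5.6 = 0 → T = 196/(11.8·0.5) = 33.2203 ≈ 33.22 kN.
ΣF_x = 0: O_x − T·cos30° = 0 → O_x = 33.2203 × 0.866025 = 28.77 kN.
ΣF_y = 0: O_y + T·sin30° − 35 = 0 → O_y = 35 − 33.2203 × 0.5 = 18.39 kN.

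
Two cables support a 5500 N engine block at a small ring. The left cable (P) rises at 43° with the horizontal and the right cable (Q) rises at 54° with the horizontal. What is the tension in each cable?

ΣF_x = 0: −T_P·cos43° + T_Q·cos54° = 0 → T_Q = 1.24425·T_P.
ΣF_y = 0: T_P·sin43° + T_Q·sin54° = 5500.
Substitute: T_P·(0.681998 + 1.24425·0.809017) = 5500 → T_P = 3257.1 ≈ 3257 N.
Then T_Q = 1.24425 × 3257.1 = 4053 N.

T_P = 3257 N, T_Q = 4053 N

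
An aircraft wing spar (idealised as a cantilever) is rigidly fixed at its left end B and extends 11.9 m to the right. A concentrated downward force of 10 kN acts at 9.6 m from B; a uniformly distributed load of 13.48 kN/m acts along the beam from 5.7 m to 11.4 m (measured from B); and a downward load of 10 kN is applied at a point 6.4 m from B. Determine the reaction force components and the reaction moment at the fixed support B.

Resultant of the distributed load: 13.48 × 5.7 = 76.836 kN at 8.55 m from B.
ΣF_x = 0: B_x = 0.
ΣF_y = 0: B_y − 10 − 13.48·5.7 − 10 = 0 → B_y = 96.84 kN.
ΣM about B: M_B − 10·9.6 − (13.48·5.7)·8.55 − 10·6.4 = 0 → M_B = 816.9 kN·m.

B_x = 0, B_y = 96.84 kN, M_B = 816.9 kN·m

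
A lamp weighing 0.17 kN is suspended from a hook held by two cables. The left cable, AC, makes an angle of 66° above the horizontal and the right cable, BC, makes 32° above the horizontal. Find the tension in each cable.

ΣF_x = 0: −T_AC·cos66° + T_BC·cos32° = 0 → T_BC = 0.479615·T_AC.
ΣF_y = 0: T_AC·sin66° + T_BC·sin32° = 0.17.
Substitute: T_AC·(0.913545 + 0.479615·0.529919) = 0.17 → T_AC = 0.145585 ≈ 0.1456 kN.
Then T_BC = 0.479615 × 0.145585 = 0.06982 kN.

T_AC = 0.1456 kN, T_BC = 0.06982 kN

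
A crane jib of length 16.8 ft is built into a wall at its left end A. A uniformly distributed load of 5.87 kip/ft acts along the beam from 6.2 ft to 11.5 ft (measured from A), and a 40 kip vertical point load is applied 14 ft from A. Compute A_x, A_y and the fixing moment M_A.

A_x = 0, A_y = 71.11 kip, M_A = 835.3 kip·ft

Resultant of the distributed load: 5.87 × 5.3 = 31.111 kip at 8.85 ft from A.
ΣF_x = 0: A_x = 0.
ΣF_y = 0: A_y − 5.87·5.3 − 40 = 0 → A_y = 71.11 kip.
ΣM about A: M_A − (5.87·5.3)·8.85 − 40·14 = 0 → M_A = 835.3 kip·ft.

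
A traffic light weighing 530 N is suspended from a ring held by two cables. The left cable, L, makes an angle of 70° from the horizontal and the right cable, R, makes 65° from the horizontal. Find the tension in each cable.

ΣF_x = 0: −T_L·cos70° + T_R·cos65° = 0 → T_R = 0.809289·T_L.
ΣF_y = 0: T_L·sin70° + T_R·sin65° = 530.
Substitute: T_L·(0.939693 + 0.809289·0.906308) = 530 → T_L = 316.766 ≈ 316.8 N.
Then T_R = 0.809289 × 316.766 = 256.4 N.

T_L = 316.8 N, T_R = 256.4 N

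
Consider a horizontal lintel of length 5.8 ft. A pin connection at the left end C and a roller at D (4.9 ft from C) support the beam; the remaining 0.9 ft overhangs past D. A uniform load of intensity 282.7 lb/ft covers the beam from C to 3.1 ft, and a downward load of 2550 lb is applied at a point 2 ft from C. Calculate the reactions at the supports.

C_x = 0, C_y = 2108 lb, D_y = 1318 lb

Resultant of the distributed load: 282.7 × 3.1 = 876.37 lb at 1.55 ft from C.
Taking moments about C: D_y·4.9 − (282.7·3.1)·1.55 − 2550·2 = 0 → D_y = 6458.3735/4.9 = 1318.04 ≈ 1318 lb.
ΣF_y = 0: C_y + 1318.04 − 282.7·3.1 − 2550 = 0 → C_y = 2108 lb.
ΣF_x = 0: no horizontal applied forces, so C_x = 0.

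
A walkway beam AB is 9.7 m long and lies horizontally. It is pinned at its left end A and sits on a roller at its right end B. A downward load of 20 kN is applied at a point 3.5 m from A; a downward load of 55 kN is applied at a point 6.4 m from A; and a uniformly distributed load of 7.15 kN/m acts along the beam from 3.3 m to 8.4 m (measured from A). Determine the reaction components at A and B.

Resultant of the distributed load: 7.15 × 5.1 = 36.465 kN at 5.85 m from A.
ΣM about A: B_y·9.7 − 20·3.5 − 55·6.4 − (7.15·5.1)·5.85 = 0 → B_y = 635.32025/9.7 = 65.4969 ≈ 65.50 kN.
ΣF_y = 0: A_y + 65.4969 − 20 − 55 − 7.15·5.1 = 0 → A_y = 45.97 kN.
ΣF_x = 0: no horizontal applied forces, so A_x = 0.

A_x = 0, A_y = 45.97 kN, B_y = 65.50 kN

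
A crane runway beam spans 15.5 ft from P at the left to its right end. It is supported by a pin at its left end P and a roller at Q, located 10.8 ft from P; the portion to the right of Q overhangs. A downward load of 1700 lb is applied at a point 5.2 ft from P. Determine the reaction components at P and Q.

P_x = 0, P_y = 881.5 lb, Q_y = 818.5 lb

Taking moments about P: Q_y·10.8 − 1700·5.2 = 0 → Q_y = 8840/10.8 = 818.519 ≈ 818.5 lb.
ΣF_y = 0: P_y + 818.519 − 1700 = 0 → P_y = 881.5 lb.
ΣF_x = 0: no horizontal applied forces, so P_x = 0.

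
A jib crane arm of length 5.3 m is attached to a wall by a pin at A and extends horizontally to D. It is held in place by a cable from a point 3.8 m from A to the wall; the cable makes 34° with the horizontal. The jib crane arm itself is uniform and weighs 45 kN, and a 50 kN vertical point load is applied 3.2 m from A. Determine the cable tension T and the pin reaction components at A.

T = 131.4 kN, A_x = 108.9 kN, A_y = 21.51 kN

ΣM about A: T·sin34°·3.8 − 45·2.65 − 50·3.2 = 0 → T = 279.25/(3.8·0.559193) = 131.416 ≈ 131.4 kN.
ΣF_x = 0: A_x − T·cos34° = 0 → A_x = 131.416 × 0.829038 = 108.9 kN.
ΣF_y = 0: A_y + T·sin34° − 45 − 50 = 0 → A_y = 95 − 131.416 × 0.559193 = 21.51 kN.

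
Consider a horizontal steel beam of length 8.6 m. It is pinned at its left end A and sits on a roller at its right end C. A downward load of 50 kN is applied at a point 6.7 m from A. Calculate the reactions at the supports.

ΣM about A: C_y·8.6 − 50·6.7 = 0 → C_y = 335/8.6 = 38.9535 ≈ 38.95 kN.
ΣF_y = 0: A_y + 38.9535 − 50 = 0 → A_y = 11.05 kN.
ΣF_x = 0: no horizontal applied forces, so A_x = 0.

A_x = 0, A_y = 11.05 kN, C_y = 38.95 kN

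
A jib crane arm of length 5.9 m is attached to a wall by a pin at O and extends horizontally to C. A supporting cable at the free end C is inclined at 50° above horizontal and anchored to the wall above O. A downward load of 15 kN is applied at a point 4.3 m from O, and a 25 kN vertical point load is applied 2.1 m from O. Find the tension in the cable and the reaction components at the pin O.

T = 25.89 kN, O_x = 16.64 kN, O_y = 20.17 kN

ΣM about O: T·sin50°·5.9 − 15·4.3 − 25·2.1 = 0 → T = 117/(5.9·0.766044) = 25.8869 ≈ 25.89 kN.
ΣF_x = 0: O_x − T·cos50° = 0 → O_x = 25.8869 × 0.642788 = 16.64 kN.
ΣF_y = 0: O_y + T·sin50° − 15 − 25 = 0 → O_y = 40 − 25.8869 × 0.766044 = 20.17 kN.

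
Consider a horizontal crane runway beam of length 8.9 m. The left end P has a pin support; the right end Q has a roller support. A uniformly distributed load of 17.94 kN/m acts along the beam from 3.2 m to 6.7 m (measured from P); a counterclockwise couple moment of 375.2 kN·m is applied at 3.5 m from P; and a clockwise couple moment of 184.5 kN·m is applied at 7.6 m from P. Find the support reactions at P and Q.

P_x = 0, P_y = 49.29 kN, Q_y = 13.50 kN

Resultant of the distributed load: 17.94 × 3.5 = 62.79 kN at 4.95 m from P.
Moments about P: Q_y·8.9 − (17.94·3.5)·4.95 + 375.2 − 184.5 = 0 → Q_y = 120.1105/8.9 = 13.4956 ≈ 13.50 kN.
ΣF_y = 0: P_y + 13.4956 − 17.94·3.5 = 0 → P_y = 49.29 kN.
ΣF_x = 0: no horizontal applied forces, so P_x = 0.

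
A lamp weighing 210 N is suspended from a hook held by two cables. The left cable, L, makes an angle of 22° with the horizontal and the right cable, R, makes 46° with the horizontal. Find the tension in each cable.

T_L = 157.3 N, T_R = 210.0 N

ΣF_x = 0: −T_L·cos22° + T_R·cos46° = 0 → T_R = 1.33473·T_L.
ΣF_y = 0: T_L·sin22° + T_R·sin46° = 210.
Substitute: T_L·(0.374607 + 1.33473·0.71934) = 210 → T_L = 157.335 ≈ 157.3 N.
Then T_R = 1.33473 × 157.335 = 210.0 N.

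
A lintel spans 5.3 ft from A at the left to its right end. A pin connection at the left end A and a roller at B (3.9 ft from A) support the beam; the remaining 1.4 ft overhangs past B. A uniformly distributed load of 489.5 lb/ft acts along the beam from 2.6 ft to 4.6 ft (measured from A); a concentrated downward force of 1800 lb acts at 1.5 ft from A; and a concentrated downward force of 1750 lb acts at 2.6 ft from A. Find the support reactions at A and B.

Resultant of the distributed load: 489.5 × 2 = 979 lb at 3.6 ft from A.
Taking moments about A: B_y·3.9 − (489.5·2)·3.6 − 1800·1.5 − 1750·2.6 = 0 → B_y = 10774.4/3.9 = 2762.67 ≈ 2763 lb.
ΣF_y = 0: A_y + 2762.67 − 489.5·2 − 1800 − 1750 = 0 → A_y = 1766 lb.
ΣF_x = 0: no horizontal applied forces, so A_x = 0.

A_x = 0, A_y = 1766 lb, B_y = 2763 lb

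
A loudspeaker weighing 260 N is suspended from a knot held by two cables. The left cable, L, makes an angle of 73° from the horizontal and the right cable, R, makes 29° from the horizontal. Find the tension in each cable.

ΣF_x = 0: −T_L·cos73° + T_R·cos29° = 0 → T_R = 0.334284·T_L.
ΣF_y = 0: T_L·sin73° + T_R·sin29° = 260.
Substitute: T_L·(0.956305 + 0.334284·0.48481) = 260 → T_L = 232.481 ≈ 232.5 N.
Then T_R = 0.334284 × 232.481 = 77.71 N.

T_L = 232.5 N, T_R = 77.71 N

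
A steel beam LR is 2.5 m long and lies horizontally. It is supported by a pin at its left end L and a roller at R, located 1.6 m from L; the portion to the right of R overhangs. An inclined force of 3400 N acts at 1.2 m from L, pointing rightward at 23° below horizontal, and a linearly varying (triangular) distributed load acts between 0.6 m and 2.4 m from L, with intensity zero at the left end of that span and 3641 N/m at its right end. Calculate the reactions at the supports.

Resultant of the triangular load: ½ × 3641 × 1.8 = 3276.9 N, acting at 1.8 m from L (one-third of the span from the peak).
Taking moments about L: R_y·1.6 − 3400·sin23°·1.2 − (½·3641·1.8)·1.8 = 0 → R_y = 7492.6/1.6 = 4682.88 ≈ 4683 N.
ΣF_y = 0: L_y + 4682.88 − 3400·sin23° − ½·3641·1.8 = 0 → L_y = -77.49 N.
ΣF_x = 0: L_x + 3400·cos23° = 0 → L_x = -3130 N.

L_x = -3130 N, L_y = -77.49 N, R_y = 4683 N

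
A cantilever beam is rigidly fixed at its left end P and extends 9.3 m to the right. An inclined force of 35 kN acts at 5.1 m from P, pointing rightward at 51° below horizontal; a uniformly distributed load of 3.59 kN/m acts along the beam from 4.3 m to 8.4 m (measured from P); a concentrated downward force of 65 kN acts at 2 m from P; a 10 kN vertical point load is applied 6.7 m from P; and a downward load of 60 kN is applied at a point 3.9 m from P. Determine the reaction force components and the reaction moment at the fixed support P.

P_x = -22.03 kN, P_y = 176.9 kN, M_P = 663.2 kN·m

Resultant of the distributed load: 3.59 × 4.1 = 14.719 kN at 6.35 m from P.
ΣF_x = 0: P_x + 35·cos51° = 0 → P_x = -22.03 kN.
ΣF_y = 0: P_y − 35·sin51° − 3.59·4.1 − 65 − 10 − 60 = 0 → P_y = 176.9 kN.
ΣM about P: M_P − 35·sin51°·5.1 − (3.59·4.1)·6.35 − 65·2 − 10·6.7 − 60·3.9 = 0 → M_P = 663.2 kN·m.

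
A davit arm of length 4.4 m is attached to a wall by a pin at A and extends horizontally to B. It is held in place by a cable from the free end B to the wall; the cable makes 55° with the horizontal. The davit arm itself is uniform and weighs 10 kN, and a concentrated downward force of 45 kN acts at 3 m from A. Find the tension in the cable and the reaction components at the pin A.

ΣM about A: T·sin55°·4.4 − 10·2.2 − 45·3 = 0 → T = 157/(4.4·0.819152) = 43.5595 ≈ 43.56 kN.
ΣF_x = 0: A_x − T·cos55° = 0 → A_x = 43.5595 × 0.573576 = 24.98 kN.
ΣF_y = 0: A_y + T·sin55° − 10 − 45 = 0 → A_y = 55 − 43.5595 × 0.819152 = 19.32 kN.

T = 43.56 kN, A_x = 24.98 kN, A_y = 19.32 kN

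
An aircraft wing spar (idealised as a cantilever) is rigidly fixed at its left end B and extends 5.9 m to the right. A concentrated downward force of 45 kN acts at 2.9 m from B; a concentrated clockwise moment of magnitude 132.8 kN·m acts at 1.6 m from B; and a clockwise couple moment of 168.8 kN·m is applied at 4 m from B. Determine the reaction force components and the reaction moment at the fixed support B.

B_x = 0, B_y = 45.00 kN, M_B = 432.1 kN·m

ΣF_x = 0: B_x = 0.
ΣF_y = 0: B_y − 45 = 0 → B_y = 45.00 kN.
ΣM about B: M_B − 45·2.9 − 132.8 − 168.8 = 0 → M_B = 432.1 kN·m.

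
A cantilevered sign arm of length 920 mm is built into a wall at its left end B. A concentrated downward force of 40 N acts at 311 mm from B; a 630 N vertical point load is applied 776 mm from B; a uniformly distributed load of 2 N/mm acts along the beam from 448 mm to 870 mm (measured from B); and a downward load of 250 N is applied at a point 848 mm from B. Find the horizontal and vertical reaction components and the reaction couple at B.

Resultant of the distributed load: 2 × 422 = 844 N at 659 mm from B.
ΣF_x = 0: B_x = 0.
ΣF_y = 0: B_y − 40 − 630 − 2·422 − 250 = 0 → B_y = 1764 N.
ΣM about B: M_B − 40·311 − 630·776 − (2·422)·659 − 250·848 = 0 → M_B = 1270000 N·mm.

B_x = 0, B_y = 1764 N, M_B = 1270000 N·mm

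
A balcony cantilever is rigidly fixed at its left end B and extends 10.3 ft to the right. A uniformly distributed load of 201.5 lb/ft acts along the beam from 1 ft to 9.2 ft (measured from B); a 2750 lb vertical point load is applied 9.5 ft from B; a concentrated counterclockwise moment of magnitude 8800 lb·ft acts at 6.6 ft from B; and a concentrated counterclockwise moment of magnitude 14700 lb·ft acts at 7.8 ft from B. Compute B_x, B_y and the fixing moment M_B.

B_x = 0, B_y = 4402 lb, M_B = 11050 lb·ft

Resultant of the distributed load: 201.5 × 8.2 = 1652.3 lb at 5.1 ft from B.
ΣF_x = 0: B_x = 0.
ΣF_y = 0: B_y − 201.5·8.2 − 2750 = 0 → B_y = 4402 lb.
ΣM about B: M_B − (201.5·8.2)·5.1 − 2750·9.5 + 8800 + 14700 = 0 → M_B = 11050 lb·ft.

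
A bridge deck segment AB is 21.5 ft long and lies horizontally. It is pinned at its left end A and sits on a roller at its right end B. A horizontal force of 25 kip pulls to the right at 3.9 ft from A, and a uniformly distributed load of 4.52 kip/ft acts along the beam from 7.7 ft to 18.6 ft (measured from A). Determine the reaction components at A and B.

A_x = -25.00 kip, A_y = 19.13 kip, B_y = 30.13 kip

Resultant of the distributed load: 4.52 × 10.9 = 49.268 kip at 13.15 ft from A.
Taking moments about A: B_y·21.5 − (4.52·10.9)·13.15 = 0 → B_y = 647.8742/21.5 = 30.1337 ≈ 30.13 kip.
ΣF_y = 0: A_y + 30.1337 − 4.52·10.9 = 0 → A_y = 19.13 kip.
ΣF_x = 0: A_x + 25 = 0 → A_x = -25.00 kip.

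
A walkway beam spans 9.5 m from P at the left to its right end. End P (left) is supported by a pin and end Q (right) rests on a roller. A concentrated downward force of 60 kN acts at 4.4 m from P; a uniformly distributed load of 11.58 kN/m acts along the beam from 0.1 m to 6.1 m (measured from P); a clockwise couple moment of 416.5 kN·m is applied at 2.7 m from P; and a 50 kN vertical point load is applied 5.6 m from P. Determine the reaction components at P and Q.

Resultant of the distributed load: 11.58 × 6 = 69.48 kN at 3.1 m from P.
Taking moments about P: Q_y·9.5 − 60·4.4 − (11.58·6)·3.1 − 416.5 − 50·5.6 = 0 → Q_y = 1175.888/9.5 = 123.778 ≈ 123.8 kN.
ΣF_y = 0: P_y + 123.778 − 60 − 11.58·6 − 50 = 0 → P_y = 55.70 kN.
ΣF_x = 0: no horizontal applied forces, so P_x = 0.

P_x = 0, P_y = 55.70 kN, Q_y = 123.8 kN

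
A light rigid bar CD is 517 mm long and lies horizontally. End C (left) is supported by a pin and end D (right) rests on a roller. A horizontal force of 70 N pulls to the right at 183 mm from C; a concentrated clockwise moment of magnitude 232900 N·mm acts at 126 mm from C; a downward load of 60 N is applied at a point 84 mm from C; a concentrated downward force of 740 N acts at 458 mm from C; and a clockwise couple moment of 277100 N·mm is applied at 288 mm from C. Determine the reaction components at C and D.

ΣM about C: D_y·517 − 232900 − 60·84 − 740·458 − 277100 = 0 → D_y = 853960/517 = 1651.76 ≈ 1652 N.
ΣF_y = 0: C_y + 1651.76 − 60 − 740 = 0 → C_y = -851.8 N.
ΣF_x = 0: C_x + 70 = 0 → C_x = -70.00 N.

C_x = -70.00 N, C_y = -851.8 N, D_y = 1652 N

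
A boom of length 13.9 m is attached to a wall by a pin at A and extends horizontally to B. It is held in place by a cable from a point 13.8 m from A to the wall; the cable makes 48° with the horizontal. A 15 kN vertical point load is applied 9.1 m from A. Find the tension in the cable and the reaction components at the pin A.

ΣM about A: T·sin48°·13.8 − 15·9.1 = 0 → T = 136.5/(13.8·0.743145) = 13.3101 ≈ 13.31 kN.
ΣF_x = 0: A_x − T·cos48° = 0 → A_x = 13.3101 × 0.669131 = 8.906 kN.
ΣF_y = 0: A_y + T·sin48° − 15 = 0 → A_y = 15 − 13.3101 × 0.743145 = 5.109 kN.

T = 13.31 kN, A_x = 8.906 kN, A_y = 5.109 kN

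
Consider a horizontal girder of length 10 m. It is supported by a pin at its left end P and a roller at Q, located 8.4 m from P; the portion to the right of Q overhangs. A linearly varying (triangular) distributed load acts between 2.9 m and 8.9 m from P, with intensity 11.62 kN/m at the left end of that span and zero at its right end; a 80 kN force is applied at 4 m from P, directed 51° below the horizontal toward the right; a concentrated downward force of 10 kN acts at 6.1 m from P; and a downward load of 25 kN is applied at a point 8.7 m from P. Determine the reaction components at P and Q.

P_x = -50.35 kN, P_y = 48.94 kN, Q_y = 83.10 kN

Resultant of the triangular load: ½ × 11.62 × 6 = 34.86 kN, acting at 4.9 m from P (one-third of the span from the peak).
Taking moments about P: Q_y·8.4 − (½·11.62·6)·4.9 − 80·sin51°·4 − 10·6.1 − 25·8.7 = 0 → Q_y = 698.001/8.4 = 83.0954 ≈ 83.10 kN.
ΣF_y = 0: P_y + 83.0954 − ½·11.62·6 − 80·sin51° − 10 − 25 = 0 → P_y = 48.94 kN.
ΣF_x = 0: P_x + 80·cos51° = 0 → P_x = -50.35 kN.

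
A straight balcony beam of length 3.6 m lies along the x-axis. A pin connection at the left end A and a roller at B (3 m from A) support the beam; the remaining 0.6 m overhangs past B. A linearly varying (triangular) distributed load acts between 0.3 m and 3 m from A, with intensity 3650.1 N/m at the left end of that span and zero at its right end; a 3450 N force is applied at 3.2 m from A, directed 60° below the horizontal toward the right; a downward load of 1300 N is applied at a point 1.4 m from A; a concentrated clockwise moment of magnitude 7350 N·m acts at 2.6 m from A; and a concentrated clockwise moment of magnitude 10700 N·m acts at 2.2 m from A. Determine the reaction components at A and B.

Resultant of the triangular load: ½ × 3650.1 × 2.7 = 4927.635 N, acting at 1.2 m from A (one-third of the span from the peak).
ΣM about A: B_y·3 − (½·3650.1·2.7)·1.2 − 3450·sin60°·3.2 − 1300·1.4 − 7350 − 10700 = 0 → B_y = 35344.1/3 = 11781.4 ≈ 11780 N.
ΣF_y = 0: A_y + 11781.4 − ½·3650.1·2.7 − 3450·sin60° − 1300 = 0 → A_y = -2566 N.
ΣF_x = 0: A_x + 3450·cos60° = 0 → A_x = -1725 N.

A_x = -1725 N, A_y = -2566 N, B_y = 11780 N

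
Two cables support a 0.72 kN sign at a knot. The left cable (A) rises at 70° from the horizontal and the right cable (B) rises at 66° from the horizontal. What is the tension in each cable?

ΣF_x = 0: −T_A·cos70° + T_B·cos66° = 0 → T_B = 0.840888·T_A.
ΣF_y = 0: T_A·sin70° + T_B·sin66° = 0.72.
Substitute: T_A·(0.939693 + 0.840888·0.913545) = 0.72 → T_A = 0.421575 ≈ 0.4216 kN.
Then T_B = 0.840888 × 0.421575 = 0.3545 kN.

T_A = 0.4216 kN, T_B = 0.3545 kN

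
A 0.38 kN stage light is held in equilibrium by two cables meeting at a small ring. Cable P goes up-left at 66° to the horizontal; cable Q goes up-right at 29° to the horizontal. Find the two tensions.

ΣF_x = 0: −T_P·cos66° + T_Q·cos29° = 0 → T_Q = 0.465044·T_P.
ΣF_y = 0: T_P·sin66° + T_Q·sin29° = 0.38.
Substitute: T_P·(0.913545 + 0.465044·0.48481) = 0.38 → T_P = 0.333625 ≈ 0.3336 kN.
Then T_Q = 0.465044 × 0.333625 = 0.1552 kN.

T_P = 0.3336 kN, T_Q = 0.1552 kN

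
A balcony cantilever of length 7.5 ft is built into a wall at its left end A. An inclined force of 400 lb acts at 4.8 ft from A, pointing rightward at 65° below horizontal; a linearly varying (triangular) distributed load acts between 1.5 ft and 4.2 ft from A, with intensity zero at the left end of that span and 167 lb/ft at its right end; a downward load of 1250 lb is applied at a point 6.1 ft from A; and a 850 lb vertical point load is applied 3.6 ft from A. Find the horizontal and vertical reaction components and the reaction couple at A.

A_x = -169.0 lb, A_y = 2688 lb, M_A = 13170 lb·ft

Resultant of the triangular load: ½ × 167 × 2.7 = 225.45 lb, acting at 3.3 ft from A (one-third of the span from the peak).
ΣF_x = 0: A_x + 400·cos65° = 0 → A_x = -169.0 lb.
ΣF_y = 0: A_y − 400·sin65° − ½·167·2.7 − 1250 − 850 = 0 → A_y = 2688 lb.
ΣM about A: M_A − 400·sin65°·4.8 − (½·167·2.7)·3.3 − 1250·6.1 − 850·3.6 = 0 → M_A = 13170 lb·ft.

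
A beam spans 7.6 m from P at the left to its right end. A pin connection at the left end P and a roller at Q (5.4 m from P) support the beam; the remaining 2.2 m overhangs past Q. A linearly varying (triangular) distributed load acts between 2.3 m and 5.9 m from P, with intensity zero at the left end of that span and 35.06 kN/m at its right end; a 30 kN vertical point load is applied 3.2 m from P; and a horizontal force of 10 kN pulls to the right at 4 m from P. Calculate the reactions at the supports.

Resultant of the triangular load: ½ × 35.06 × 3.6 = 63.108 kN, acting at 4.7 m from P (one-third of the span from the peak).
Moments about P: Q_y·5.4 − (½·35.06·3.6)·4.7 − 30·3.2 = 0 → Q_y = 392.6076/5.4 = 72.7051 ≈ 72.71 kN.
ΣF_y = 0: P_y + 72.7051 − ½·35.06·3.6 − 30 = 0 → P_y = 20.40 kN.
ΣF_x = 0: P_x + 10 = 0 → P_x = -10.00 kN.

P_x = -10.00 kN, P_y = 20.40 kN, Q_y = 72.71 kN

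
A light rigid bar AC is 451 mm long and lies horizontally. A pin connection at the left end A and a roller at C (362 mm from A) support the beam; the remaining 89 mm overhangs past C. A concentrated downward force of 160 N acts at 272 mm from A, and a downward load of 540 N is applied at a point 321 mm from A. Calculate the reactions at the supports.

Taking moments about A: C_y·362 − 160·272 − 540·321 = 0 → C_y = 216860/362 = 599.061 ≈ 599.1 N.
ΣF_y = 0: A_y + 599.061 − 160 − 540 = 0 → A_y = 100.9 N.
ΣF_x = 0: no horizontal applied forces, so A_x = 0.

A_x = 0, A_y = 100.9 N, C_y = 599.1 N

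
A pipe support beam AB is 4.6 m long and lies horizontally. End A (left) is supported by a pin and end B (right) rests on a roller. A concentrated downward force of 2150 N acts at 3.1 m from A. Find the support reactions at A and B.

Moments about A: B_y·4.6 − 2150·3.1 = 0 → B_y = 6665/4.6 = 1448.91 ≈ 1449 N.
ΣF_y = 0: A_y + 1448.91 − 2150 = 0 → A_y = 701.1 N.
ΣF_x = 0: no horizontal applied forces, so A_x = 0.

A_x = 0, A_y = 701.1 N, B_y = 1449 N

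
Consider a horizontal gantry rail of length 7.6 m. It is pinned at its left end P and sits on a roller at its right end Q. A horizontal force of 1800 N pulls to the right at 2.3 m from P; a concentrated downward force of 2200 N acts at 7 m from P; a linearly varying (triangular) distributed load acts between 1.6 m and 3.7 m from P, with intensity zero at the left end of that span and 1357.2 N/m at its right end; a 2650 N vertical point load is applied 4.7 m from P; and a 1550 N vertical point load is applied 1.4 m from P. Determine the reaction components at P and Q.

P_x = -1800 N, P_y = 3312 N, Q_y = 4513 N

Resultant of the triangular load: ½ × 1357.2 × 2.1 = 1425.06 N, acting at 3 m from P (one-third of the span from the peak).
ΣM about P: Q_y·7.6 − 2200·7 − (½·1357.2·2.1)·3 − 2650·4.7 − 1550·1.4 = 0 → Q_y = 34300.18/7.6 = 4513.18 ≈ 4513 N.
ΣF_y = 0: P_y + 4513.18 − 2200 − ½·1357.2·2.1 − 2650 − 1550 = 0 → P_y = 3312 N.
ΣF_x = 0: P_x + 1800 = 0 → P_x = -1800 N.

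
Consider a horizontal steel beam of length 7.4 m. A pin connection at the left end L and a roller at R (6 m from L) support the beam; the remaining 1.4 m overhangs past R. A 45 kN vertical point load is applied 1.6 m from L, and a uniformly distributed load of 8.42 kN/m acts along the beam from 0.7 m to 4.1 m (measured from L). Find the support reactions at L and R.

Resultant of the distributed load: 8.42 × 3.4 = 28.628 kN at 2.4 m from L.
Taking moments about L: R_y·6 − 45·1.6 − (8.42·3.4)·2.4 = 0 → R_y = 140.7072/6 = 23.4512 ≈ 23.45 kN.
ΣF_y = 0: L_y + 23.4512 − 45 − 8.42·3.4 = 0 → L_y = 50.18 kN.
ΣF_x = 0: no horizontal applied forces, so L_x = 0.

L_x = 0, L_y = 50.18 kN, R_y = 23.45 kN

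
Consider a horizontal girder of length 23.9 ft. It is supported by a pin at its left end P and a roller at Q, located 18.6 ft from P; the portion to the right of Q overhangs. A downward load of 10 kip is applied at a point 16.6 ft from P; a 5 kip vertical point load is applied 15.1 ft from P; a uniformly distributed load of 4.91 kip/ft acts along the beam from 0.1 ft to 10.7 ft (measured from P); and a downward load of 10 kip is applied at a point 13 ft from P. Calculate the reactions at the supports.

Resultant of the distributed load: 4.91 × 10.6 = 52.046 kip at 5.4 ft from P.
ΣM about P: Q_y·18.6 − 10·16.6 − 5·15.1 − (4.91·10.6)·5.4 − 10·13 = 0 → Q_y = 652.5484/18.6 = 35.0832 ≈ 35.08 kip.
ΣF_y = 0: P_y + 35.0832 − 10 − 5 − 4.91·10.6 − 10 = 0 → P_y = 41.96 kip.
ΣF_x = 0: no horizontal applied forces, so P_x = 0.

P_x = 0, P_y = 41.96 kip, Q_y = 35.08 kip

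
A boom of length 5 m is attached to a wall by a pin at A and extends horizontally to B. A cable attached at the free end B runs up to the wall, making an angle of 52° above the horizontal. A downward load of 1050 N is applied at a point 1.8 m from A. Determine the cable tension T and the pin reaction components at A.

T = 479.7 N, A_x = 295.3 N, A_y = 672.0 N

ΣM about A: T·sin52°·5 − 1050·1.8 = 0 → T = 1890/(5·0.788011) = 479.689 ≈ 479.7 N.
ΣF_x = 0: A_x − T·cos52° = 0 → A_x = 479.689 × 0.615661 = 295.3 N.
ΣF_y = 0: A_y + T·sin52° − 1050 = 0 → A_y = 1050 − 479.689 × 0.788011 = 672.0 N.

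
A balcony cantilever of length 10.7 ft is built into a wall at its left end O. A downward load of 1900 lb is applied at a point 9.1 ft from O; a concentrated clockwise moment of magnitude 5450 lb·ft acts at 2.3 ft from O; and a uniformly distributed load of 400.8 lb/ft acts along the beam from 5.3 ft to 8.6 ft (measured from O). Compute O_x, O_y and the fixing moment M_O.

Resultant of the distributed load: 400.8 × 3.3 = 1322.64 lb at 6.95 ft from O.
ΣF_x = 0: O_x = 0.
ΣF_y = 0: O_y − 1900 − 400.8·3.3 = 0 → O_y = 3223 lb.
ΣM about O: M_O − 1900·9.1 − 5450 − (400.8·3.3)·6.95 = 0 → M_O = 31930 lb·ft.

O_x = 0, O_y = 3223 lb, M_O = 31930 lb·ft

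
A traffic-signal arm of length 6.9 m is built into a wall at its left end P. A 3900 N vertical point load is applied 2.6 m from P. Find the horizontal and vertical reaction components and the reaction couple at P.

ΣF_x = 0: P_x = 0.
ΣF_y = 0: P_y − 3900 = 0 → P_y = 3900 N.
ΣM about P: M_P − 3900·2.6 = 0 → M_P = 10140 N·m.

P_x = 0, P_y = 3900 N, M_P = 10140 N·m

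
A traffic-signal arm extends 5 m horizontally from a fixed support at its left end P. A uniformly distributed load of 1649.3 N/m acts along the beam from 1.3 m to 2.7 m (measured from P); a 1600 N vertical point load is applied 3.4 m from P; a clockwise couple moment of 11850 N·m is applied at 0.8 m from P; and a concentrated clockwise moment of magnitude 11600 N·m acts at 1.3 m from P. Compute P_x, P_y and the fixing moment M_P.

P_x = 0, P_y = 3909 N, M_P = 33510 N·m

Resultant of the distributed load: 1649.3 × 1.4 = 2309.02 N at 2 m from P.
ΣF_x = 0: P_x = 0.
ΣF_y = 0: P_y − 1649.3·1.4 − 1600 = 0 → P_y = 3909 N.
ΣM about P: M_P − (1649.3·1.4)·2 − 1600·3.4 − 11850 − 11600 = 0 → M_P = 33510 N·m.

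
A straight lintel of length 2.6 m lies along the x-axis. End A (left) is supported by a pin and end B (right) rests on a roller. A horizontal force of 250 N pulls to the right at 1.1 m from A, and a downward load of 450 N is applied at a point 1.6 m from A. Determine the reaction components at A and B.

Moments about A: B_y·2.6 − 450·1.6 = 0 → B_y = 720/2.6 = 276.923 ≈ 276.9 N.
ΣF_y = 0: A_y + 276.923 − 450 = 0 → A_y = 173.1 N.
ΣF_x = 0: A_x + 250 = 0 → A_x = -250.0 N.

A_x = -250.0 N, A_y = 173.1 N, B_y = 276.9 N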